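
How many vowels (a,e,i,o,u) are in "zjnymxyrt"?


Input string: 'zjnymxyrt'
Operation: count vowels (a, e, i, o, u)
Scan: s[0]='z', s[1]='j', s[2]='n', s[3]='y', s[4]='m', s[5]='x', s[6]='y', s[7]='r', s[8]='t'
Vowels found: 0
Result: 0


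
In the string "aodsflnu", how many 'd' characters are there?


Input string: 'aodsflnu'
Target character: 'd'
Scan each position: s[2]='d'
Matches found at indices: 2
Total: 1


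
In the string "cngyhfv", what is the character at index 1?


Input string: 'cngyhfv'
Operation: get character at index 1
Index mapping: s[0]='c', s[1]='n'
Result: 'n'


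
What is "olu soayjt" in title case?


Input string: 'olu soayjt'
Operation: capitalize first letter of each word
Word transformations: 'olu'->'Olu', 'soayjt'->'Soayjt'
Result: Olu Soayjt


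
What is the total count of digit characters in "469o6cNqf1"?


Input string: '469o6cNqf1'
Operation: count digit characters (0-9)
Scan: '4'(digit), '6'(digit), '9'(digit), 'o', '6'(digit), 'c', 'N', 'q', 'f', '1'(digit)
Digits found: 5
Result: 5


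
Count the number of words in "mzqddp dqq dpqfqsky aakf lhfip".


Input string: 'mzqddp dqq dpqfqsky aakf lhfip'
Operation: split by spaces
Words found: 'mzqddp', 'dqq', 'dpqfqsky', 'aakf', 'lhfip'
Word count: 5


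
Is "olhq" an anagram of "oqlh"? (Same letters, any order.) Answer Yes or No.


String 1: 'oqlh' -> sorted: 'hloq'
String 2: 'olhq' -> sorted: 'hloq'
Compare sorted forms: 'hloq' == 'hloq'
Anagram: Yes


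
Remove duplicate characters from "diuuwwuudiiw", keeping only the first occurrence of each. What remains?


Input: 'diuuwwuudiiw'
Operation: keep first occurrence of each character
Scan: s[0]='d' new -> keep; s[1]='i' new -> keep; s[2]='u' new -> keep; s[3]='u' seen -> skip; s[4]='w' new -> keep; s[5]='w' seen -> skip; s[6]='u' seen -> skip; s[7]='u' seen -> skip; s[8]='d' seen -> skip; s[9]='i' seen -> skip; s[10]='i' seen -> skip; s[11]='w' seen -> skip
Result: diuw


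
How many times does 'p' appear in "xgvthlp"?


Input string: 'xgvthlp'
Target character: 'p'
Scan each position: s[6]='p'
Matches found at indices: 6
Total: 1


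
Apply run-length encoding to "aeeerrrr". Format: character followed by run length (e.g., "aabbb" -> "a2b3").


Input: 'aeeerrrr'
Operation: identify consecutive runs
Runs: 'a' -> a1, 'eee' -> e3, 'rrrr' -> r4
Encoded: a1e3r4


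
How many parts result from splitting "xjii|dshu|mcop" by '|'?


Input string: 'xjii|dshu|mcop'
Delimiter: '|'
Split result: 'xjii', 'dshu', 'mcop'
Number of parts: 3


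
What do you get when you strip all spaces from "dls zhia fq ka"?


Input string: 'dls zhia fq ka'
Operation: remove all spaces
Words: 'dls', 'zhia', 'fq', 'ka'
Join without spaces: dlszhiafqka


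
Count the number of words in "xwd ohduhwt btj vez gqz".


Input string: 'xwd ohduhwt btj vez gqz'
Operation: split by spaces
Words found: 'xwd', 'ohduhwt', 'btj', 'vez', 'gqz'
Word count: 5


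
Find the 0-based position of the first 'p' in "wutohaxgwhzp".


Input string: 'wutohaxgwhzp'
Target: 'p'
Scanning left to right: s[0]='w', s[1]='u', s[2]='t', s[3]='o', s[4]='h', s[5]='a', s[6]='x', s[7]='g', s[8]='w', s[9]='h', s[10]='z', s[11]='p'
First match at index: 11


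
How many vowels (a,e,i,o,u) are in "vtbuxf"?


Input string: 'vtbuxf'
Operation: count vowels (a, e, i, o, u)
Scan: s[0]='v', s[1]='t', s[2]='b', s[3]='u' (vowel), s[4]='x', s[5]='f'
Vowels found: 1
Result: 1


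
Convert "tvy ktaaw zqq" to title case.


Input string: 'tvy ktaaw zqq'
Operation: capitalize first letter of each word
Word transformations: 'tvy'->'Tvy', 'ktaaw'->'Ktaaw', 'zqq'->'Zqq'
Result: Tvy Ktaaw Zqq


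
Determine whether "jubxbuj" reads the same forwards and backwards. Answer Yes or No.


Input string: 'jubxbuj'
Reversed: 'jubxbuj'
Compare pairs: s[0]='j' vs s[6]='j' (match), s[1]='u' vs s[5]='u' (match), s[2]='b' vs s[4]='b' (match)
Palindrome: Yes


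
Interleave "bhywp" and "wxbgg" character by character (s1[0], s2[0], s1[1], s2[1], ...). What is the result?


String 1: 'bhywp'
String 2: 'wxbgg'
Operation: alternate characters
Pairs: 'b'+'w', 'h'+'x', 'y'+'b', 'w'+'g', 'p'+'g'
Result: bwhxybwgpg


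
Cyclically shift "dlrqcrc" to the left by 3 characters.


Input: 'dlrqcrc', shift = 3
Operation: split at index 3 and swap parts
Front part s[0:3] = 'dlr'
Back part s[3:] = 'qcrc'
Rotated = back + front = 'qcrc' + 'dlr'
Result: qcrcdlr


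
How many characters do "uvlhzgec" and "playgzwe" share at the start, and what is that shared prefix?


String 1: 'uvlhzgec'
String 2: 'playgzwe'
Compare position by position:
pos 0: 'u' vs 'p' differ -> stop
Longest common prefix: "" (length 0)


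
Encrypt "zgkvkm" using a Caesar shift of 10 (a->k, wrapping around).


Input: 'zgkvkm', shift = 10
Operation: for each letter, (position + 10) mod 26
Mapping: 'z'(25+10=35, 35 mod 26=9)->'j', 'g'(6+10=16)->'q', 'k'(10+10=20)->'u', 'v'(21+10=31, 31 mod 26=5)->'f', 'k'(10+10=20)->'u', 'm'(12+10=22)->'w'
Result: jqufuw


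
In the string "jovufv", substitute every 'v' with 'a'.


Input string: 'jovufv'
Operation: replace 'v' with 'a'
Positions of 'v': 2, 5
After replacement: joaufa


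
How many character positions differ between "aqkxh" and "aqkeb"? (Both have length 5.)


String 1: 'aqkxh'
String 2: 'aqkeb'
Compare each position: pos 0: 'a'=='a', pos 1: 'q'=='q', pos 2: 'k'=='k', pos 3: 'x'!='e', pos 4: 'h'!='b'
Differing positions: 2
Hamming distance: 2


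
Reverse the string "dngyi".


Input string: 'dngyi'
Operation: reverse character order
Original order: 'd' -> 'n' -> 'g' -> 'y' -> 'i'
Reversed order: 'i' -> 'y' -> 'g' -> 'n' -> 'd'
Result: iygnd


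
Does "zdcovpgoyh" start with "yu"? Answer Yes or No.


Input string: 'zdcovpgoyh'
Prefix to check: 'yu'
First 2 characters of input: 'zd'
Match: False
Result: No


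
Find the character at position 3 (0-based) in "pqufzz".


Input string: 'pqufzz'
Operation: get character at index 3
Index mapping: s[0]='p', s[1]='q', s[2]='u', s[3]='f'
Result: 'f'


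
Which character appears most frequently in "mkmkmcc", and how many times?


Input: 'mkmkmcc'
Operation: tally each character
Counts: 'c':2, 'k':2, 'm':3
Maximum: 'm' appears 3 times


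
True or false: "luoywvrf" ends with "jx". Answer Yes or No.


Input string: 'luoywvrf'
Suffix to check: 'jx'
Last 2 characters of input: 'rf'
Match: False
Result: No


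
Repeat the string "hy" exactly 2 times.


Input string: 'hy'
Operation: repeat 2 times
Concatenation: 'hy' + 'hy'
Result: hyhy


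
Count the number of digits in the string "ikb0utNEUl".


Input string: 'ikb0utNEUl'
Operation: count digit characters (0-9)
Scan: 'i', 'k', 'b', '0'(digit), 'u', 't', 'N', 'E', 'U', 'l'
Digits found: 1
Result: 1


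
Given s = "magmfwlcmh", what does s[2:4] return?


Input string: 'magmfwlcmh'
Operation: slice [2:4]
Extract characters: s[2]='g', s[3]='m'
Result: gm


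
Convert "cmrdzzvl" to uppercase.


Input string: 'cmrdzzvl'
Operation: convert each letter to uppercase
Mapping: 'c'->'C', 'm'->'M', 'r'->'R', 'd'->'D', 'z'->'Z', 'z'->'Z', 'v'->'V', 'l'->'L'
Result: CMRDZZVL


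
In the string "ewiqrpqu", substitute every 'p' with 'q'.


Input string: 'ewiqrpqu'
Operation: replace 'p' with 'q'
Positions of 'p': 5
After replacement: ewiqrqqu


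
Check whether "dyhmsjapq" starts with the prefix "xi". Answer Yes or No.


Input string: 'dyhmsjapq'
Prefix to check: 'xi'
First 2 characters of input: 'dy'
Match: False
Result: No


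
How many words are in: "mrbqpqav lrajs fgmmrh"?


Input string: 'mrbqpqav lrajs fgmmrh'
Operation: split by spaces
Words found: 'mrbqpqav', 'lrajs', 'fgmmrh'
Word count: 3


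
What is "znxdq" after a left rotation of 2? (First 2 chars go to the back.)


Input: 'znxdq', shift = 2
Operation: split at index 2 and swap parts
Front part s[0:2] = 'zn'
Back part s[2:] = 'xdq'
Rotated = back + front = 'xdq' + 'zn'
Result: xdqzn


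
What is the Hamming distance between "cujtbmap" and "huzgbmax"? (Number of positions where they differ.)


String 1: 'cujtbmap'
String 2: 'huzgbmax'
Compare each position: pos 0: 'c'!='h', pos 1: 'u'=='u', pos 2: 'j'!='z', pos 3: 't'!='g', pos 4: 'b'=='b', pos 5: 'm'=='m', pos 6: 'a'=='a', pos 7: 'p'!='x'
Differing positions: 4
Hamming distance: 4


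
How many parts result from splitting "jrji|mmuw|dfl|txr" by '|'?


Input string: 'jrji|mmuw|dfl|txr'
Delimiter: '|'
Split result: 'jrji', 'mmuw', 'dfl', 'txr'
Number of parts: 4


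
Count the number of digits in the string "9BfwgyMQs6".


Input string: '9BfwgyMQs6'
Operation: count digit characters (0-9)
Scan: '9'(digit), 'B', 'f', 'w', 'g', 'y', 'M', 'Q', 's', '6'(digit)
Digits found: 2
Result: 2


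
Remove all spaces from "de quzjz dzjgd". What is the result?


Input string: 'de quzjz dzjgd'
Operation: remove all spaces
Words: 'de', 'quzjz', 'dzjgd'
Join without spaces: dequzjzdzjgd


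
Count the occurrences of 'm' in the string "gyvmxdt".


Input string: 'gyvmxdt'
Target character: 'm'
Scan each position: s[3]='m'
Matches found at indices: 3
Total: 1


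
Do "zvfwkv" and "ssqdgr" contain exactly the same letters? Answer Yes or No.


String 1: 'zvfwkv' -> sorted: 'fkvvwz'
String 2: 'ssqdgr' -> sorted: 'dgqrss'
Compare sorted forms: 'fkvvwz' != 'dgqrss'
Anagram: No


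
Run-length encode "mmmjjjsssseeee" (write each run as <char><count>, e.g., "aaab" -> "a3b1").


Input: 'mmmjjjsssseeee'
Operation: identify consecutive runs
Runs: 'mmm' -> m3, 'jjj' -> j3, 'ssss' -> s4, 'eeee' -> e4
Encoded: m3j3s4e4


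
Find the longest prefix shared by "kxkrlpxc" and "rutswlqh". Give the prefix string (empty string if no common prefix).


String 1: 'kxkrlpxc'
String 2: 'rutswlqh'
Compare position by position:
pos 0: 'k' vs 'r' differ -> stop
Longest common prefix: "" (length 0)


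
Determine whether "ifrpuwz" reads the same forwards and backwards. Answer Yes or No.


Input string: 'ifrpuwz'
Reversed: 'zwuprfi'
Compare pairs: s[0]='i' vs s[6]='z' (mismatch), s[1]='f' vs s[5]='w' (mismatch), s[2]='r' vs s[4]='u' (mismatch)
Palindrome: No


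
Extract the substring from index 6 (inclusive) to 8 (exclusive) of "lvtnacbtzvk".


Input string: 'lvtnacbtzvk'
Operation: slice [6:8]
Extract characters: s[6]='b', s[7]='t'
Result: bt


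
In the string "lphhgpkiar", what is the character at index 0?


Input string: 'lphhgpkiar'
Operation: get character at index 0
Index mapping: s[0]='l'
Result: 'l'


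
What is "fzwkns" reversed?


Input string: 'fzwkns'
Operation: reverse character order
Original order: 'f' -> 'z' -> 'w' -> 'k' -> 'n' -> 's'
Reversed order: 's' -> 'n' -> 'k' -> 'w' -> 'z' -> 'f'
Result: snkwzf


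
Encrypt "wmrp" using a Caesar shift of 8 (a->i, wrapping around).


Input: 'wmrp', shift = 8
Operation: for each letter, (position + 8) mod 26
Mapping: 'w'(22+8=30, 30 mod 26=4)->'e', 'm'(12+8=20)->'u', 'r'(17+8=25)->'z', 'p'(15+8=23)->'x'
Result: euzx


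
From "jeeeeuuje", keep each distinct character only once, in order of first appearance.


Input: 'jeeeeuuje'
Operation: keep first occurrence of each character
Scan: s[0]='j' new -> keep; s[1]='e' new -> keep; s[2]='e' seen -> skip; s[3]='e' seen -> skip; s[4]='e' seen -> skip; s[5]='u' new -> keep; s[6]='u' seen -> skip; s[7]='j' seen -> skip; s[8]='e' seen -> skip
Result: jeu


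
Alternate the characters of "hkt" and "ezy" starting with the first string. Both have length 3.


String 1: 'hkt'
String 2: 'ezy'
Operation: alternate characters
Pairs: 'h'+'e', 'k'+'z', 't'+'y'
Result: hekzty


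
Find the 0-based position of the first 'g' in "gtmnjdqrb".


Input string: 'gtmnjdqrb'
Target: 'g'
Scanning left to right: s[0]='g'
First match at index: 0


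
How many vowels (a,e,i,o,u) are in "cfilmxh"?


Input string: 'cfilmxh'
Operation: count vowels (a, e, i, o, u)
Scan: s[0]='c', s[1]='f', s[2]='i' (vowel), s[3]='l', s[4]='m', s[5]='x', s[6]='h'
Vowels found: 1
Result: 1


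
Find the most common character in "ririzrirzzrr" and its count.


Input: 'ririzrirzzrr'
Operation: tally each character
Counts: 'i':3, 'r':6, 'z':3
Maximum: 'r' appears 6 times


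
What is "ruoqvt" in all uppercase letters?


Input string: 'ruoqvt'
Operation: convert each letter to uppercase
Mapping: 'r'->'R', 'u'->'U', 'o'->'O', 'q'->'Q', 'v'->'V', 't'->'T'
Result: RUOQVT


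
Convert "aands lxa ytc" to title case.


Input string: 'aands lxa ytc'
Operation: capitalize first letter of each word
Word transformations: 'aands'->'Aands', 'lxa'->'Lxa', 'ytc'->'Ytc'
Result: Aands Lxa Ytc


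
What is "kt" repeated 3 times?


Input string: 'kt'
Operation: repeat 3 times
Concatenation: 'kt' + 'kt' + 'kt'
Result: ktktkt


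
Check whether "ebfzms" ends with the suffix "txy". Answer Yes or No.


Input string: 'ebfzms'
Suffix to check: 'txy'
Last 3 characters of input: 'zms'
Match: False
Result: No


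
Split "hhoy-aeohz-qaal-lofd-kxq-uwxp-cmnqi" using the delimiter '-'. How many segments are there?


Input string: 'hhoy-aeohz-qaal-lofd-kxq-uwxp-cmnqi'
Delimiter: '-'
Split result: 'hhoy', 'aeohz', 'qaal', 'lofd', 'kxq', 'uwxp', 'cmnqi'
Number of parts: 7


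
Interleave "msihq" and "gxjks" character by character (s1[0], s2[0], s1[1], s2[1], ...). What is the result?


String 1: 'msihq'
String 2: 'gxjks'
Operation: alternate characters
Pairs: 'm'+'g', 's'+'x', 'i'+'j', 'h'+'k', 'q'+'s'
Result: mgsxijhkqs


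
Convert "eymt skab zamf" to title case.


Input string: 'eymt skab zamf'
Operation: capitalize first letter of each word
Word transformations: 'eymt'->'Eymt', 'skab'->'Skab', 'zamf'->'Zamf'
Result: Eymt Skab Zamf


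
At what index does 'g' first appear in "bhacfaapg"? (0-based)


Input string: 'bhacfaapg'
Target: 'g'
Scanning left to right: s[0]='b', s[1]='h', s[2]='a', s[3]='c', s[4]='f', s[5]='a', s[6]='a', s[7]='p', s[8]='g'
First match at index: 8


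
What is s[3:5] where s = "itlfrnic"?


Input string: 'itlfrnic'
Operation: slice [3:5]
Extract characters: s[3]='f', s[4]='r'
Result: fr


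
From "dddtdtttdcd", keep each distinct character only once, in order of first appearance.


Input: 'dddtdtttdcd'
Operation: keep first occurrence of each character
Scan: s[0]='d' new -> keep; s[1]='d' seen -> skip; s[2]='d' seen -> skip; s[3]='t' new -> keep; s[4]='d' seen -> skip; s[5]='t' seen -> skip; s[6]='t' seen -> skip; s[7]='t' seen -> skip; s[8]='d' seen -> skip; s[9]='c' new -> keep; s[10]='d' seen -> skip
Result: dtc


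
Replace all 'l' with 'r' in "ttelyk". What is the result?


Input string: 'ttelyk'
Operation: replace 'l' with 'r'
Positions of 'l': 3
After replacement: tteryk


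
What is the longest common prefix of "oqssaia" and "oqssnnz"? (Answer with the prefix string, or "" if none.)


String 1: 'oqssaia'
String 2: 'oqssnnz'
Compare position by position:
pos 0: 'o' vs 'o' match
pos 1: 'q' vs 'q' match
pos 2: 's' vs 's' match
pos 3: 's' vs 's' match
pos 4: 'a' vs 'n' differ -> stop
Longest common prefix: "oqss" (length 4)


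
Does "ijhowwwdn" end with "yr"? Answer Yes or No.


Input string: 'ijhowwwdn'
Suffix to check: 'yr'
Last 2 characters of input: 'dn'
Match: False
Result: No


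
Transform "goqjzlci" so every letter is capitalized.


Input string: 'goqjzlci'
Operation: convert each letter to uppercase
Mapping: 'g'->'G', 'o'->'O', 'q'->'Q', 'j'->'J', 'z'->'Z', 'l'->'L', 'c'->'C', 'i'->'I'
Result: GOQJZLCI


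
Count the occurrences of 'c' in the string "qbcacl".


Input string: 'qbcacl'
Target character: 'c'
Scan each position: s[2]='c', s[4]='c'
Matches found at indices: 2, 4
Total: 2


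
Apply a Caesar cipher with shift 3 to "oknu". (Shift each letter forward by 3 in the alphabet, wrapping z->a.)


Input: 'oknu', shift = 3
Operation: for each letter, (position + 3) mod 26
Mapping: 'o'(14+3=17)->'r', 'k'(10+3=13)->'n', 'n'(13+3=16)->'q', 'u'(20+3=23)->'x'
Result: rnqx


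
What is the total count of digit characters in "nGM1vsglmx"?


Input string: 'nGM1vsglmx'
Operation: count digit characters (0-9)
Scan: 'n', 'G', 'M', '1'(digit), 'v', 's', 'g', 'l', 'm', 'x'
Digits found: 1
Result: 1


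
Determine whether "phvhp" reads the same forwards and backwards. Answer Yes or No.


Input string: 'phvhp'
Reversed: 'phvhp'
Compare pairs: s[0]='p' vs s[4]='p' (match), s[1]='h' vs s[3]='h' (match)
Palindrome: Yes


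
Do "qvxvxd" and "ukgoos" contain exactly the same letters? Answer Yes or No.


String 1: 'qvxvxd' -> sorted: 'dqvvxx'
String 2: 'ukgoos' -> sorted: 'gkoosu'
Compare sorted forms: 'dqvvxx' != 'gkoosu'
Anagram: No


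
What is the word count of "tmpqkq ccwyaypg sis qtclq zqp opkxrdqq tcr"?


Input string: 'tmpqkq ccwyaypg sis qtclq zqp opkxrdqq tcr'
Operation: split by spaces
Words found: 'tmpqkq', 'ccwyaypg', 'sis', 'qtclq', 'zqp', 'opkxrdqq', 'tcr'
Word count: 7


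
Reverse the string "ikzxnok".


Input string: 'ikzxnok'
Operation: reverse character order
Original order: 'i' -> 'k' -> 'z' -> 'x' -> 'n' -> 'o' -> 'k'
Reversed order: 'k' -> 'o' -> 'n' -> 'x' -> 'z' -> 'k' -> 'i'
Result: konxzki


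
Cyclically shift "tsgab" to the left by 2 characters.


Input: 'tsgab', shift = 2
Operation: split at index 2 and swap parts
Front part s[0:2] = 'ts'
Back part s[2:] = 'gab'
Rotated = back + front = 'gab' + 'ts'
Result: gabts


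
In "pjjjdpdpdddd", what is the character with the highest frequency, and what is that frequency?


Input: 'pjjjdpdpdddd'
Operation: tally each character
Counts: 'd':6, 'j':3, 'p':3
Maximum: 'd' appears 6 times


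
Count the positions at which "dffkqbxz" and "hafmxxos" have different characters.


String 1: 'dffkqbxz'
String 2: 'hafmxxos'
Compare each position: pos 0: 'd'!='h', pos 1: 'f'!='a', pos 2: 'f'=='f', pos 3: 'k'!='m', pos 4: 'q'!='x', pos 5: 'b'!='x', pos 6: 'x'!='o', pos 7: 'z'!='s'
Differing positions: 7
Hamming distance: 7


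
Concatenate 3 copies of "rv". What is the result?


Input string: 'rv'
Operation: repeat 3 times
Concatenation: 'rv' + 'rv' + 'rv'
Result: rvrvrv


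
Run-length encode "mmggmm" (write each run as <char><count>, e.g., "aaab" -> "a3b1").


Input: 'mmggmm'
Operation: identify consecutive runs
Runs: 'mm' -> m2, 'gg' -> g2, 'mm' -> m2
Encoded: m2g2m2


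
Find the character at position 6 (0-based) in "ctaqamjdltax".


Input string: 'ctaqamjdltax'
Operation: get character at index 6
Index mapping: s[0]='c', s[1]='t', s[2]='a', s[3]='q', s[4]='a', s[5]='m', s[6]='j'
Result: 'j'


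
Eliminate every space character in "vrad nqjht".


Input string: 'vrad nqjht'
Operation: remove all spaces
Words: 'vrad', 'nqjht'
Join without spaces: vradnqjht


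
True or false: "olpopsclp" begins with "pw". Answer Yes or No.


Input string: 'olpopsclp'
Prefix to check: 'pw'
First 2 characters of input: 'ol'
Match: False
Result: No


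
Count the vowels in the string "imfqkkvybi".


Input string: 'imfqkkvybi'
Operation: count vowels (a, e, i, o, u)
Scan: s[0]='i' (vowel), s[1]='m', s[2]='f', s[3]='q', s[4]='k', s[5]='k', s[6]='v', s[7]='y', s[8]='b', s[9]='i' (vowel)
Vowels found: 2
Result: 2


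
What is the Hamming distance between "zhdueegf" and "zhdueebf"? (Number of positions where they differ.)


String 1: 'zhdueegf'
String 2: 'zhdueebf'
Compare each position: pos 0: 'z'=='z', pos 1: 'h'=='h', pos 2: 'd'=='d', pos 3: 'u'=='u', pos 4: 'e'=='e', pos 5: 'e'=='e', pos 6: 'g'!='b', pos 7: 'f'=='f'
Differing positions: 1
Hamming distance: 1


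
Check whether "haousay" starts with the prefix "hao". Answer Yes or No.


Input string: 'haousay'
Prefix to check: 'hao'
First 3 characters of input: 'hao'
Match: True
Result: Yes


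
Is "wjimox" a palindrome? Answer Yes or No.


Input string: 'wjimox'
Reversed: 'xomijw'
Compare pairs: s[0]='w' vs s[5]='x' (mismatch), s[1]='j' vs s[4]='o' (mismatch), s[2]='i' vs s[3]='m' (mismatch)
Palindrome: No


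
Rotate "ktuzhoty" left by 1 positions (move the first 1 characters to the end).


Input: 'ktuzhoty', shift = 1
Operation: split at index 1 and swap parts
Front part s[0:1] = 'k'
Back part s[1:] = 'tuzhoty'
Rotated = back + front = 'tuzhoty' + 'k'
Result: tuzhotyk


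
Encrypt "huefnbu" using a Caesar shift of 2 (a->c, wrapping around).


Input: 'huefnbu', shift = 2
Operation: for each letter, (position + 2) mod 26
Mapping: 'h'(7+2=9)->'j', 'u'(20+2=22)->'w', 'e'(4+2=6)->'g', 'f'(5+2=7)->'h', 'n'(13+2=15)->'p', 'b'(1+2=3)->'d', 'u'(20+2=22)->'w'
Result: jwghpdw


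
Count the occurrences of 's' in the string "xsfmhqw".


Input string: 'xsfmhqw'
Target character: 's'
Scan each position: s[1]='s'
Matches found at indices: 1
Total: 1


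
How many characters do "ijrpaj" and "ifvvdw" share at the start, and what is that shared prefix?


String 1: 'ijrpaj'
String 2: 'ifvvdw'
Compare position by position:
pos 0: 'i' vs 'i' match
pos 1: 'j' vs 'f' differ -> stop
Longest common prefix: "i" (length 1)


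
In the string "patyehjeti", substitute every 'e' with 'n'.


Input string: 'patyehjeti'
Operation: replace 'e' with 'n'
Positions of 'e': 4, 7
After replacement: patynhjnti


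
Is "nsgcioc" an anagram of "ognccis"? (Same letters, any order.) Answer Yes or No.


String 1: 'ognccis' -> sorted: 'ccginos'
String 2: 'nsgcioc' -> sorted: 'ccginos'
Compare sorted forms: 'ccginos' == 'ccginos'
Anagram: Yes


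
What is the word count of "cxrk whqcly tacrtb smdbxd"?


Input string: 'cxrk whqcly tacrtb smdbxd'
Operation: split by spaces
Words found: 'cxrk', 'whqcly', 'tacrtb', 'smdbxd'
Word count: 4


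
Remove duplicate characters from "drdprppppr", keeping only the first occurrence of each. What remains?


Input: 'drdprppppr'
Operation: keep first occurrence of each character
Scan: s[0]='d' new -> keep; s[1]='r' new -> keep; s[2]='d' seen -> skip; s[3]='p' new -> keep; s[4]='r' seen -> skip; s[5]='p' seen -> skip; s[6]='p' seen -> skip; s[7]='p' seen -> skip; s[8]='p' seen -> skip; s[9]='r' seen -> skip
Result: drp


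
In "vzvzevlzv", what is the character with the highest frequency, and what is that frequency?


Input: 'vzvzevlzv'
Operation: tally each character
Counts: 'e':1, 'l':1, 'v':4, 'z':3
Maximum: 'v' appears 4 times


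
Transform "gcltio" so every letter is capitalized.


Input string: 'gcltio'
Operation: convert each letter to uppercase
Mapping: 'g'->'G', 'c'->'C', 'l'->'L', 't'->'T', 'i'->'I', 'o'->'O'
Result: GCLTIO


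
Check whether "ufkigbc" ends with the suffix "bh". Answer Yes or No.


Input string: 'ufkigbc'
Suffix to check: 'bh'
Last 2 characters of input: 'bc'
Match: False
Result: No


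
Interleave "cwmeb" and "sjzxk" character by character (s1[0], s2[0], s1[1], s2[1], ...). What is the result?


String 1: 'cwmeb'
String 2: 'sjzxk'
Operation: alternate characters
Pairs: 'c'+'s', 'w'+'j', 'm'+'z', 'e'+'x', 'b'+'k'
Result: cswjmzexbk


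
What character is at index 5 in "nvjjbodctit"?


Input string: 'nvjjbodctit'
Operation: get character at index 5
Index mapping: s[0]='n', s[1]='v', s[2]='j', s[3]='j', s[4]='b', s[5]='o'
Result: 'o'


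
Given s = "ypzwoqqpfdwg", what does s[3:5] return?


Input string: 'ypzwoqqpfdwg'
Operation: slice [3:5]
Extract characters: s[3]='w', s[4]='o'
Result: wo


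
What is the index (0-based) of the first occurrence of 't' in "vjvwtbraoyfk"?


Input string: 'vjvwtbraoyfk'
Target: 't'
Scanning left to right: s[0]='v', s[1]='j', s[2]='v', s[3]='w', s[4]='t'
First match at index: 4


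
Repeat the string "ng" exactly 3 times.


Input string: 'ng'
Operation: repeat 3 times
Concatenation: 'ng' + 'ng' + 'ng'
Result: ngngng


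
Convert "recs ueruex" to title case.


Input string: 'recs ueruex'
Operation: capitalize first letter of each word
Word transformations: 'recs'->'Recs', 'ueruex'->'Ueruex'
Result: Recs Ueruex


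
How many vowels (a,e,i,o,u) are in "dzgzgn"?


Input string: 'dzgzgn'
Operation: count vowels (a, e, i, o, u)
Scan: s[0]='d', s[1]='z', s[2]='g', s[3]='z', s[4]='g', s[5]='n'
Vowels found: 0
Result: 0


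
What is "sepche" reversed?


Input string: 'sepche'
Operation: reverse character order
Original order: 's' -> 'e' -> 'p' -> 'c' -> 'h' -> 'e'
Reversed order: 'e' -> 'h' -> 'c' -> 'p' -> 'e' -> 's'
Result: ehcpes


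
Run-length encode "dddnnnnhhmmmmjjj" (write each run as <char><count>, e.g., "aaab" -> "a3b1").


Input: 'dddnnnnhhmmmmjjj'
Operation: identify consecutive runs
Runs: 'ddd' -> d3, 'nnnn' -> n4, 'hh' -> h2, 'mmmm' -> m4, 'jjj' -> j3
Encoded: d3n4h2m4j3


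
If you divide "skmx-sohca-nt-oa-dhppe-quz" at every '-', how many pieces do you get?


Input string: 'skmx-sohca-nt-oa-dhppe-quz'
Delimiter: '-'
Split result: 'skmx', 'sohca', 'nt', 'oa', 'dhppe', 'quz'
Number of parts: 6


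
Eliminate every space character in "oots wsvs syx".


Input string: 'oots wsvs syx'
Operation: remove all spaces
Words: 'oots', 'wsvs', 'syx'
Join without spaces: ootswsvssyx


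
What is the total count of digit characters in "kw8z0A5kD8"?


Input string: 'kw8z0A5kD8'
Operation: count digit characters (0-9)
Scan: 'k', 'w', '8'(digit), 'z', '0'(digit), 'A', '5'(digit), 'k', 'D', '8'(digit)
Digits found: 4
Result: 4


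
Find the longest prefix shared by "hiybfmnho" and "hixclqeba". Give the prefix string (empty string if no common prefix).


String 1: 'hiybfmnho'
String 2: 'hixclqeba'
Compare position by position:
pos 0: 'h' vs 'h' match
pos 1: 'i' vs 'i' match
pos 2: 'y' vs 'x' differ -> stop
Longest common prefix: "hi" (length 2)


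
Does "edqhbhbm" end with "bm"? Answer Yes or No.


Input string: 'edqhbhbm'
Suffix to check: 'bm'
Last 2 characters of input: 'bm'
Match: True
Result: Yes


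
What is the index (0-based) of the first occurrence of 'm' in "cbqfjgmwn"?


Input string: 'cbqfjgmwn'
Target: 'm'
Scanning left to right: s[0]='c', s[1]='b', s[2]='q', s[3]='f', s[4]='j', s[5]='g', s[6]='m'
First match at index: 6


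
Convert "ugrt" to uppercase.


Input string: 'ugrt'
Operation: convert each letter to uppercase
Mapping: 'u'->'U', 'g'->'G', 'r'->'R', 't'->'T'
Result: UGRT


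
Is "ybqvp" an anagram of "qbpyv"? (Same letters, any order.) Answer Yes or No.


String 1: 'qbpyv' -> sorted: 'bpqvy'
String 2: 'ybqvp' -> sorted: 'bpqvy'
Compare sorted forms: 'bpqvy' == 'bpqvy'
Anagram: Yes


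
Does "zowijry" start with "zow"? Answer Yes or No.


Input string: 'zowijry'
Prefix to check: 'zow'
First 3 characters of input: 'zow'
Match: True
Result: Yes


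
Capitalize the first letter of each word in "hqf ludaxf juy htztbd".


Input string: 'hqf ludaxf juy htztbd'
Operation: capitalize first letter of each word
Word transformations: 'hqf'->'Hqf', 'ludaxf'->'Ludaxf', 'juy'->'Juy', 'htztbd'->'Htztbd'
Result: Hqf Ludaxf Juy Htztbd


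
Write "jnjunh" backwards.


Input string: 'jnjunh'
Operation: reverse character order
Original order: 'j' -> 'n' -> 'j' -> 'u' -> 'n' -> 'h'
Reversed order: 'h' -> 'n' -> 'u' -> 'j' -> 'n' -> 'j'
Result: hnujnj


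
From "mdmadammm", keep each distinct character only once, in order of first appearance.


Input: 'mdmadammm'
Operation: keep first occurrence of each character
Scan: s[0]='m' new -> keep; s[1]='d' new -> keep; s[2]='m' seen -> skip; s[3]='a' new -> keep; s[4]='d' seen -> skip; s[5]='a' seen -> skip; s[6]='m' seen -> skip; s[7]='m' seen -> skip; s[8]='m' seen -> skip
Result: mda


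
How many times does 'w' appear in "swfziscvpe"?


Input string: 'swfziscvpe'
Target character: 'w'
Scan each position: s[1]='w'
Matches found at indices: 1
Total: 1


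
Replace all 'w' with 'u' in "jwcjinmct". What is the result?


Input string: 'jwcjinmct'
Operation: replace 'w' with 'u'
Positions of 'w': 1
After replacement: jucjinmct


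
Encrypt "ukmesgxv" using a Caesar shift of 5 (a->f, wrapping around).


Input: 'ukmesgxv', shift = 5
Operation: for each letter, (position + 5) mod 26
Mapping: 'u'(20+5=25)->'z', 'k'(10+5=15)->'p', 'm'(12+5=17)->'r', 'e'(4+5=9)->'j', 's'(18+5=23)->'x', 'g'(6+5=11)->'l', 'x'(23+5=28, 28 mod 26=2)->'c', 'v'(21+5=26, 26 mod 26=0)->'a'
Result: zprjxlca


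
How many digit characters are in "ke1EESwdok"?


Input string: 'ke1EESwdok'
Operation: count digit characters (0-9)
Scan: 'k', 'e', '1'(digit), 'E', 'E', 'S', 'w', 'd', 'o', 'k'
Digits found: 1
Result: 1


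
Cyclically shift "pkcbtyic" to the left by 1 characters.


Input: 'pkcbtyic', shift = 1
Operation: split at index 1 and swap parts
Front part s[0:1] = 'p'
Back part s[1:] = 'kcbtyic'
Rotated = back + front = 'kcbtyic' + 'p'
Result: kcbtyicp


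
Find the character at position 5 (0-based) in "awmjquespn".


Input string: 'awmjquespn'
Operation: get character at index 5
Index mapping: s[0]='a', s[1]='w', s[2]='m', s[3]='j', s[4]='q', s[5]='u'
Result: 'u'


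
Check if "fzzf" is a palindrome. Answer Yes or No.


Input string: 'fzzf'
Reversed: 'fzzf'
Compare pairs: s[0]='f' vs s[3]='f' (match), s[1]='z' vs s[2]='z' (match)
Palindrome: Yes


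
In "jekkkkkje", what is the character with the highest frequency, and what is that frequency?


Input: 'jekkkkkje'
Operation: tally each character
Counts: 'e':2, 'j':2, 'k':5
Maximum: 'k' appears 5 times


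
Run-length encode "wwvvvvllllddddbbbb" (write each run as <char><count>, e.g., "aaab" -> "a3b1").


Input: 'wwvvvvllllddddbbbb'
Operation: identify consecutive runs
Runs: 'ww' -> w2, 'vvvv' -> v4, 'llll' -> l4, 'dddd' -> d4, 'bbbb' -> b4
Encoded: w2v4l4d4b4


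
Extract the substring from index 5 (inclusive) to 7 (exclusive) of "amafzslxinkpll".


Input string: 'amafzslxinkpll'
Operation: slice [5:7]
Extract characters: s[5]='s', s[6]='l'
Result: sl


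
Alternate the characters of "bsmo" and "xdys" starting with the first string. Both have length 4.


String 1: 'bsmo'
String 2: 'xdys'
Operation: alternate characters
Pairs: 'b'+'x', 's'+'d', 'm'+'y', 'o'+'s'
Result: bxsdmyos


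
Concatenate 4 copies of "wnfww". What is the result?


Input string: 'wnfww'
Operation: repeat 4 times
Concatenation: 'wnfww' + 'wnfww' + 'wnfww' + 'wnfww'
Result: wnfwwwnfwwwnfwwwnfww


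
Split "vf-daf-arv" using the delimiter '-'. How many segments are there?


Input string: 'vf-daf-arv'
Delimiter: '-'
Split result: 'vf', 'daf', 'arv'
Number of parts: 3


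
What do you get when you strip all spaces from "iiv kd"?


Input string: 'iiv kd'
Operation: remove all spaces
Words: 'iiv', 'kd'
Join without spaces: iivkd


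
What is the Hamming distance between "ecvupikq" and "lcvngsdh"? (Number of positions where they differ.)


String 1: 'ecvupikq'
String 2: 'lcvngsdh'
Compare each position: pos 0: 'e'!='l', pos 1: 'c'=='c', pos 2: 'v'=='v', pos 3: 'u'!='n', pos 4: 'p'!='g', pos 5: 'i'!='s', pos 6: 'k'!='d', pos 7: 'q'!='h'
Differing positions: 6
Hamming distance: 6


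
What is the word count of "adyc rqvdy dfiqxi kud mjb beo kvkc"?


Input string: 'adyc rqvdy dfiqxi kud mjb beo kvkc'
Operation: split by spaces
Words found: 'adyc', 'rqvdy', 'dfiqxi', 'kud', 'mjb', 'beo', 'kvkc'
Word count: 7


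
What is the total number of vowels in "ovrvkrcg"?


Input string: 'ovrvkrcg'
Operation: count vowels (a, e, i, o, u)
Scan: s[0]='o' (vowel), s[1]='v', s[2]='r', s[3]='v', s[4]='k', s[5]='r', s[6]='c', s[7]='g'
Vowels found: 1
Result: 1


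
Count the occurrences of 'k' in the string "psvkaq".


Input string: 'psvkaq'
Target character: 'k'
Scan each position: s[3]='k'
Matches found at indices: 3
Total: 1


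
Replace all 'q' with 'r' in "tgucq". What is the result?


Input string: 'tgucq'
Operation: replace 'q' with 'r'
Positions of 'q': 4
After replacement: tgucr


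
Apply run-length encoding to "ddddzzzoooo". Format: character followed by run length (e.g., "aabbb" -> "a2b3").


Input: 'ddddzzzoooo'
Operation: identify consecutive runs
Runs: 'dddd' -> d4, 'zzz' -> z3, 'oooo' -> o4
Encoded: d4z3o4


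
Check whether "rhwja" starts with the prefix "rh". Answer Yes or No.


Input string: 'rhwja'
Prefix to check: 'rh'
First 2 characters of input: 'rh'
Match: True
Result: Yes


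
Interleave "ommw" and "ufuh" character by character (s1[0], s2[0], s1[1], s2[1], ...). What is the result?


String 1: 'ommw'
String 2: 'ufuh'
Operation: alternate characters
Pairs: 'o'+'u', 'm'+'f', 'm'+'u', 'w'+'h'
Result: oumfmuwh


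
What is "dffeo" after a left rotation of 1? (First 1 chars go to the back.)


Input: 'dffeo', shift = 1
Operation: split at index 1 and swap parts
Front part s[0:1] = 'd'
Back part s[1:] = 'ffeo'
Rotated = back + front = 'ffeo' + 'd'
Result: ffeod


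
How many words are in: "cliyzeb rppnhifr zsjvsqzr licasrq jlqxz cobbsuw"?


Input string: 'cliyzeb rppnhifr zsjvsqzr licasrq jlqxz cobbsuw'
Operation: split by spaces
Words found: 'cliyzeb', 'rppnhifr', 'zsjvsqzr', 'licasrq', 'jlqxz', 'cobbsuw'
Word count: 6


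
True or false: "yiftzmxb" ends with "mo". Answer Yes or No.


Input string: 'yiftzmxb'
Suffix to check: 'mo'
Last 2 characters of input: 'xb'
Match: False
Result: No


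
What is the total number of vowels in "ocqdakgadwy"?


Input string: 'ocqdakgadwy'
Operation: count vowels (a, e, i, o, u)
Scan: s[0]='o' (vowel), s[1]='c', s[2]='q', s[3]='d', s[4]='a' (vowel), s[5]='k', s[6]='g', s[7]='a' (vowel), s[8]='d', s[9]='w', s[10]='y'
Vowels found: 3
Result: 3


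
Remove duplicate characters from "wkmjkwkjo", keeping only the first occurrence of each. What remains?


Input: 'wkmjkwkjo'
Operation: keep first occurrence of each character
Scan: s[0]='w' new -> keep; s[1]='k' new -> keep; s[2]='m' new -> keep; s[3]='j' new -> keep; s[4]='k' seen -> skip; s[5]='w' seen -> skip; s[6]='k' seen -> skip; s[7]='j' seen -> skip; s[8]='o' new -> keep
Result: wkmjo


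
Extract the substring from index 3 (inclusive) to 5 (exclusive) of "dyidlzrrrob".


Input string: 'dyidlzrrrob'
Operation: slice [3:5]
Extract characters: s[3]='d', s[4]='l'
Result: dl


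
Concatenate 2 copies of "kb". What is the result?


Input string: 'kb'
Operation: repeat 2 times
Concatenation: 'kb' + 'kb'
Result: kbkb


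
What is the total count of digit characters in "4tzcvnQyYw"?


Input string: '4tzcvnQyYw'
Operation: count digit characters (0-9)
Scan: '4'(digit), 't', 'z', 'c', 'v', 'n', 'Q', 'y', 'Y', 'w'
Digits found: 1
Result: 1


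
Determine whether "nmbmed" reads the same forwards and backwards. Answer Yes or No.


Input string: 'nmbmed'
Reversed: 'dembmn'
Compare pairs: s[0]='n' vs s[5]='d' (mismatch), s[1]='m' vs s[4]='e' (mismatch), s[2]='b' vs s[3]='m' (mismatch)
Palindrome: No


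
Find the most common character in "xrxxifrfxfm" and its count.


Input: 'xrxxifrfxfm'
Operation: tally each character
Counts: 'f':3, 'i':1, 'm':1, 'r':2, 'x':4
Maximum: 'x' appears 4 times


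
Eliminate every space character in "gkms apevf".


Input string: 'gkms apevf'
Operation: remove all spaces
Words: 'gkms', 'apevf'
Join without spaces: gkmsapevf


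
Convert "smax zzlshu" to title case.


Input string: 'smax zzlshu'
Operation: capitalize first letter of each word
Word transformations: 'smax'->'Smax', 'zzlshu'->'Zzlshu'
Result: Smax Zzlshu


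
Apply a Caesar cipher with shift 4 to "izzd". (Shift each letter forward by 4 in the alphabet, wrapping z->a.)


Input: 'izzd', shift = 4
Operation: for each letter, (position + 4) mod 26
Mapping: 'i'(8+4=12)->'m', 'z'(25+4=29, 29 mod 26=3)->'d', 'z'(25+4=29, 29 mod 26=3)->'d', 'd'(3+4=7)->'h'
Result: mddh


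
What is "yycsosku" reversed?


Input string: 'yycsosku'
Operation: reverse character order
Original order: 'y' -> 'y' -> 'c' -> 's' -> 'o' -> 's' -> 'k' -> 'u'
Reversed order: 'u' -> 'k' -> 's' -> 'o' -> 's' -> 'c' -> 'y' -> 'y'
Result: uksoscyy


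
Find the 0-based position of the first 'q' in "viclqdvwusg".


Input string: 'viclqdvwusg'
Target: 'q'
Scanning left to right: s[0]='v', s[1]='i', s[2]='c', s[3]='l', s[4]='q'
First match at index: 4


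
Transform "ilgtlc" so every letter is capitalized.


Input string: 'ilgtlc'
Operation: convert each letter to uppercase
Mapping: 'i'->'I', 'l'->'L', 'g'->'G', 't'->'T', 'l'->'L', 'c'->'C'
Result: ILGTLC


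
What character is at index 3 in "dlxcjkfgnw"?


Input string: 'dlxcjkfgnw'
Operation: get character at index 3
Index mapping: s[0]='d', s[1]='l', s[2]='x', s[3]='c'
Result: 'c'


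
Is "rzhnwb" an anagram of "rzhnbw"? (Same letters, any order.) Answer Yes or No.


String 1: 'rzhnbw' -> sorted: 'bhnrwz'
String 2: 'rzhnwb' -> sorted: 'bhnrwz'
Compare sorted forms: 'bhnrwz' == 'bhnrwz'
Anagram: Yes


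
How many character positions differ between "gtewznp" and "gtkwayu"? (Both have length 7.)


String 1: 'gtewznp'
String 2: 'gtkwayu'
Compare each position: pos 0: 'g'=='g', pos 1: 't'=='t', pos 2: 'e'!='k', pos 3: 'w'=='w', pos 4: 'z'!='a', pos 5: 'n'!='y', pos 6: 'p'!='u'
Differing positions: 4
Hamming distance: 4


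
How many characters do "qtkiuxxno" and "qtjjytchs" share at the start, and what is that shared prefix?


String 1: 'qtkiuxxno'
String 2: 'qtjjytchs'
Compare position by position:
pos 0: 'q' vs 'q' match
pos 1: 't' vs 't' match
pos 2: 'k' vs 'j' differ -> stop
Longest common prefix: "qt" (length 2)


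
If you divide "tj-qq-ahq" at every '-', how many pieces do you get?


Input string: 'tj-qq-ahq'
Delimiter: '-'
Split result: 'tj', 'qq', 'ahq'
Number of parts: 3


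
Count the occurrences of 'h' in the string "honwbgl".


Input string: 'honwbgl'
Target character: 'h'
Scan each position: s[0]='h'
Matches found at indices: 0
Total: 1


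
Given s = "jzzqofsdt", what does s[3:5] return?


Input string: 'jzzqofsdt'
Operation: slice [3:5]
Extract characters: s[3]='q', s[4]='o'
Result: qo


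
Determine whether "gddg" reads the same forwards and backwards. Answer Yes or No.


Input string: 'gddg'
Reversed: 'gddg'
Compare pairs: s[0]='g' vs s[3]='g' (match), s[1]='d' vs s[2]='d' (match)
Palindrome: Yes


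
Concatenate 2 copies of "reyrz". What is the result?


Input string: 'reyrz'
Operation: repeat 2 times
Concatenation: 'reyrz' + 'reyrz'
Result: reyrzreyrz


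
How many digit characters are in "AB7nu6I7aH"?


Input string: 'AB7nu6I7aH'
Operation: count digit characters (0-9)
Scan: 'A', 'B', '7'(digit), 'n', 'u', '6'(digit), 'I', '7'(digit), 'a', 'H'
Digits found: 3
Result: 3


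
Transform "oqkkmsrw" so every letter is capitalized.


Input string: 'oqkkmsrw'
Operation: convert each letter to uppercase
Mapping: 'o'->'O', 'q'->'Q', 'k'->'K', 'k'->'K', 'm'->'M', 's'->'S', 'r'->'R', 'w'->'W'
Result: OQKKMSRW


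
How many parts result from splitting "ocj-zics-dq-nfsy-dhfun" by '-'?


Input string: 'ocj-zics-dq-nfsy-dhfun'
Delimiter: '-'
Split result: 'ocj', 'zics', 'dq', 'nfsy', 'dhfun'
Number of parts: 5


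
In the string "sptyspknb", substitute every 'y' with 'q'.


Input string: 'sptyspknb'
Operation: replace 'y' with 'q'
Positions of 'y': 3
After replacement: sptqspknb


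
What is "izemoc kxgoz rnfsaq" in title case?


Input string: 'izemoc kxgoz rnfsaq'
Operation: capitalize first letter of each word
Word transformations: 'izemoc'->'Izemoc', 'kxgoz'->'Kxgoz', 'rnfsaq'->'Rnfsaq'
Result: Izemoc Kxgoz Rnfsaq


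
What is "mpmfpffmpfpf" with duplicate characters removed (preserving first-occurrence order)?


Input: 'mpmfpffmpfpf'
Operation: keep first occurrence of each character
Scan: s[0]='m' new -> keep; s[1]='p' new -> keep; s[2]='m' seen -> skip; s[3]='f' new -> keep; s[4]='p' seen -> skip; s[5]='f' seen -> skip; s[6]='f' seen -> skip; s[7]='m' seen -> skip; s[8]='p' seen -> skip; s[9]='f' seen -> skip; s[10]='p' seen -> skip; s[11]='f' seen -> skip
Result: mpf
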